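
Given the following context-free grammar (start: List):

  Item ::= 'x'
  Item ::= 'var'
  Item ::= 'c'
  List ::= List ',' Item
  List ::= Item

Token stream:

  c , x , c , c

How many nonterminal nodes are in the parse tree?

[List [List [List [List [Item c]] , [Item x]] , [Item c]] , [Item c]]

8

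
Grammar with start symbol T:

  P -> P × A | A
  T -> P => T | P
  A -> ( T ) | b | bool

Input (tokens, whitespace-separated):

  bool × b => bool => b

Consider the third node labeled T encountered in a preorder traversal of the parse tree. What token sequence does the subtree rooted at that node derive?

[T [P [P [A bool]] × [A b]] => [T [P [A bool]] => [T [P [A b]]]]]

b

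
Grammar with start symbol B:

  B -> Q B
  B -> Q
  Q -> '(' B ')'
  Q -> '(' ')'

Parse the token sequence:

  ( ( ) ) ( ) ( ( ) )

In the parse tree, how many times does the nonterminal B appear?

[B [Q ( [B [Q ( )]] )] [B [Q ( )] [B [Q ( [B [Q ( )]] )]]]]

5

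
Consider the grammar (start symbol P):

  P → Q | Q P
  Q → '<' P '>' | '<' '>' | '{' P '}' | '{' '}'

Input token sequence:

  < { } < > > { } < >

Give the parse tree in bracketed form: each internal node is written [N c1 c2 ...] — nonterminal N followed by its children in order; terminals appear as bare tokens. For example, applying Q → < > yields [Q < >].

P
Q P
< P > P
< Q P > P
< { } P > P
< { } Q > P
< { } < > > P
< { } < > > Q P
< { } < > > { } P
< { } < > > { } Q
< { } < > > { } < >

[P [Q < [P [Q { }] [P [Q < >]]] >] [P [Q { }] [P [Q < >]]]]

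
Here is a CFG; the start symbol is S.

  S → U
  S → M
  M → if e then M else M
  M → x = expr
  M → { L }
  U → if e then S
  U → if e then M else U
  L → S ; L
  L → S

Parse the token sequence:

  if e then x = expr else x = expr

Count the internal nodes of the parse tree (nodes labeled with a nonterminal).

4

[S [M if e then [M x = expr] else [M x = expr]]]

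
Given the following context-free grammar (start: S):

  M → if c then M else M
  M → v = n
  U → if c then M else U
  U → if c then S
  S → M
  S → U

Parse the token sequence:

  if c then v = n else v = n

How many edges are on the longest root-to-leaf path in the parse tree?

[S [M if c then [M v = n] else [M v = n]]]

3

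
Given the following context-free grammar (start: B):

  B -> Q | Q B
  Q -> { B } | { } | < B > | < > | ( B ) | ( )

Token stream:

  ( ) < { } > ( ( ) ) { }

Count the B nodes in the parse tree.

6

[B [Q ( )] [B [Q < [B [Q { }]] >] [B [Q ( [B [Q ( )]] )] [B [Q { }]]]]]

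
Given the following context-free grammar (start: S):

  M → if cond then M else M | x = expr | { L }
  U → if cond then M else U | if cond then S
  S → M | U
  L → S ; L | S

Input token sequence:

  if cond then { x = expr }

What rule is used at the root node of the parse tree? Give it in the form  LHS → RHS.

S → U

[S [U if cond then [S [M { [L [S [M x = expr]]] }]]]]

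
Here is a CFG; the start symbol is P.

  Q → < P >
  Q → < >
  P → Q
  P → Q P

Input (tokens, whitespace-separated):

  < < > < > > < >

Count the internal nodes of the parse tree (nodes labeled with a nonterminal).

[P [Q < [P [Q < >] [P [Q < >]]] >] [P [Q < >]]]

8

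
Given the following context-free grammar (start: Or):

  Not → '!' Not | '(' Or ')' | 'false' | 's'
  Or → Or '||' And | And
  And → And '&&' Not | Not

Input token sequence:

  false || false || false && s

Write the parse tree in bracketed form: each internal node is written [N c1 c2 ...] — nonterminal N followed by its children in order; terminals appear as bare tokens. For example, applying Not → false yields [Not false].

Or
Or || And
Or || And || And
And || And || And
Not || And || And
false || And || And
false || Not || And
false || false || And
false || false || And && Not
false || false || Not && Not
false || false || false && Not
false || false || false && s

[Or [Or [Or [And [Not false]]] || [And [Not false]]] || [And [And [Not false]] && [Not s]]]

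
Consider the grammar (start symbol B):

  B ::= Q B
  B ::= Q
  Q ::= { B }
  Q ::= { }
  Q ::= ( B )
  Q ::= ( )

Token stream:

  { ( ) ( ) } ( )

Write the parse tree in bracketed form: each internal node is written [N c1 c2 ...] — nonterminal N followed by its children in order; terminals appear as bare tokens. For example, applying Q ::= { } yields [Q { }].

[B [Q { [B [Q ( )] [B [Q ( )]]] }] [B [Q ( )]]]

B
Q B
{ B } B
{ Q B } B
{ ( ) B } B
{ ( ) Q } B
{ ( ) ( ) } B
{ ( ) ( ) } Q
{ ( ) ( ) } ( )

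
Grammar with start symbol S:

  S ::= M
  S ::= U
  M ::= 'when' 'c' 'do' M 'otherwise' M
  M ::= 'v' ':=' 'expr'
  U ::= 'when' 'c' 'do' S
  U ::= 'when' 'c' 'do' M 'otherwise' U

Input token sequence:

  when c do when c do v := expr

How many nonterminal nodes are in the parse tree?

[S [U when c do [S [U when c do [S [M v := expr]]]]]]

6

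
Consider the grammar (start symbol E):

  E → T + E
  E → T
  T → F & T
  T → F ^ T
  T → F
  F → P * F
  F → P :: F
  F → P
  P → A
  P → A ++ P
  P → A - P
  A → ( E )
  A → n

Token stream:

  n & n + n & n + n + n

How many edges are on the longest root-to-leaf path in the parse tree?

8

[E [T [F [P [A n]]] & [T [F [P [A n]]]]] + [E [T [F [P [A n]]] & [T [F [P [A n]]]]] + [E [T [F [P [A n]]]] + [E [T [F [P [A n]]]]]]]]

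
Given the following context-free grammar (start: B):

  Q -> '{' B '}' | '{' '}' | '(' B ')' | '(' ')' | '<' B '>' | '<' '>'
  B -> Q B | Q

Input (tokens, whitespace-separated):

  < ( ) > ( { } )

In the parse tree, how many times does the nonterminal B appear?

[B [Q < [B [Q ( )]] >] [B [Q ( [B [Q { }]] )]]]

4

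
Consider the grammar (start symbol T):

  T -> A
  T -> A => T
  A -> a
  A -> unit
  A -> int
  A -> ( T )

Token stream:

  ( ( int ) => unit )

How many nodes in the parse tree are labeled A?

[T [A ( [T [A ( [T [A int]] )] => [T [A unit]]] )]]

4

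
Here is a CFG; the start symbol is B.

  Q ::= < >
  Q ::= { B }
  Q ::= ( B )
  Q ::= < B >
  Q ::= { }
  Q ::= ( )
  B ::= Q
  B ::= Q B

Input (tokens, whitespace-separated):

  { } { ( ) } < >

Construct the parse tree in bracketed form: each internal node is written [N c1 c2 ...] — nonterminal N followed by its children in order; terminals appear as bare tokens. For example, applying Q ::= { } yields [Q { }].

[B [Q { }] [B [Q { [B [Q ( )]] }] [B [Q < >]]]]

B
Q B
{ } B
{ } Q B
{ } { B } B
{ } { Q } B
{ } { ( ) } B
{ } { ( ) } Q
{ } { ( ) } < >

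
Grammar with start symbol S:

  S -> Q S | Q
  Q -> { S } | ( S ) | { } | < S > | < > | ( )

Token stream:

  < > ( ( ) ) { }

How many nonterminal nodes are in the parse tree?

[S [Q < >] [S [Q ( [S [Q ( )]] )] [S [Q { }]]]]

8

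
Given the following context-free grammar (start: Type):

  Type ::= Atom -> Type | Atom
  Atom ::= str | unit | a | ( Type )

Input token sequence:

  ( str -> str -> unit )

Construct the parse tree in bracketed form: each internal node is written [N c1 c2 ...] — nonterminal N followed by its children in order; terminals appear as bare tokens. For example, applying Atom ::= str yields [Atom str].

[Type [Atom ( [Type [Atom str] -> [Type [Atom str] -> [Type [Atom unit]]]] )]]

Type
Atom
( Type )
( Atom -> Type )
( str -> Type )
( str -> Atom -> Type )
( str -> str -> Type )
( str -> str -> Atom )
( str -> str -> unit )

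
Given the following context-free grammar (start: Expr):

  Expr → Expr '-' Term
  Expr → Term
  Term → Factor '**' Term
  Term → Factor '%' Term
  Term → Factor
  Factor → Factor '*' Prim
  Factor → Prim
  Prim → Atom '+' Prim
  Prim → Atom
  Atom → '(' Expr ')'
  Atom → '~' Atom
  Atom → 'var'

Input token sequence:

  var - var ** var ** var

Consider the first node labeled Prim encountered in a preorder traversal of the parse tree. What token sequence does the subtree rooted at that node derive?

[Expr [Expr [Term [Factor [Prim [Atom var]]]]] - [Term [Factor [Prim [Atom var]]] ** [Term [Factor [Prim [Atom var]]] ** [Term [Factor [Prim [Atom var]]]]]]]

var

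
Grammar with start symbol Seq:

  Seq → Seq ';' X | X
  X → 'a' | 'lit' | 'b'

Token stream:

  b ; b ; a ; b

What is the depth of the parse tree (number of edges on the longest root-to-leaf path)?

5

[Seq [Seq [Seq [Seq [X b]] ; [X b]] ; [X a]] ; [X b]]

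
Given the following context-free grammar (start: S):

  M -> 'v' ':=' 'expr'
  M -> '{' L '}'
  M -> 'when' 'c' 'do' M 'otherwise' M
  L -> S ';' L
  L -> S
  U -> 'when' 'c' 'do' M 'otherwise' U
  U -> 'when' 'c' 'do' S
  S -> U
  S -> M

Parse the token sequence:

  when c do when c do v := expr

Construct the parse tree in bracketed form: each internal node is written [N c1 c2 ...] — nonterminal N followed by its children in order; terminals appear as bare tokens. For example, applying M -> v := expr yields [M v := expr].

[S [U when c do [S [U when c do [S [M v := expr]]]]]]

S
U
when c do S
when c do U
when c do when c do S
when c do when c do M
when c do when c do v := expr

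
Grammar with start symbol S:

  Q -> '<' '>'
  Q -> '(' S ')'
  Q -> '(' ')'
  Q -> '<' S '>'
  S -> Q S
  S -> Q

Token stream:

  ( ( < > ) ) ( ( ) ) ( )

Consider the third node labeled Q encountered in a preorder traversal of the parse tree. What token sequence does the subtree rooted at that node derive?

< >

[S [Q ( [S [Q ( [S [Q < >]] )]] )] [S [Q ( [S [Q ( )]] )] [S [Q ( )]]]]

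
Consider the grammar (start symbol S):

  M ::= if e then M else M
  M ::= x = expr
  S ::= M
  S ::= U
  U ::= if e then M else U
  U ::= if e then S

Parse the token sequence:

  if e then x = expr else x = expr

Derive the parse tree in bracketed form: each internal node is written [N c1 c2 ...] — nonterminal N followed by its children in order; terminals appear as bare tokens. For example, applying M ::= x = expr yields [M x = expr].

S
M
if e then M else M
if e then x = expr else M
if e then x = expr else x = expr

[S [M if e then [M x = expr] else [M x = expr]]]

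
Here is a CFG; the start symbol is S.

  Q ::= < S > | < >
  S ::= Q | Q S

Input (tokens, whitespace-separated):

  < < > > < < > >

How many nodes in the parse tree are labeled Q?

[S [Q < [S [Q < >]] >] [S [Q < [S [Q < >]] >]]]

4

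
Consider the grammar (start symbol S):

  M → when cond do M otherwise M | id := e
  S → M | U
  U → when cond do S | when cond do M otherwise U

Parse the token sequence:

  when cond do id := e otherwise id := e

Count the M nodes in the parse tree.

[S [M when cond do [M id := e] otherwise [M id := e]]]

3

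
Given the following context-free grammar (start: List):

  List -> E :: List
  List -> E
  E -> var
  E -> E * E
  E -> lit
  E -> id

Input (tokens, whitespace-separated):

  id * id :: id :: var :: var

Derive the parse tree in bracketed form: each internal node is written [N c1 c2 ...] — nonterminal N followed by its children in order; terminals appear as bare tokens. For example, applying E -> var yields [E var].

List
E :: List
E * E :: List
id * E :: List
id * id :: List
id * id :: E :: List
id * id :: id :: List
id * id :: id :: E :: List
id * id :: id :: var :: List
id * id :: id :: var :: E
id * id :: id :: var :: var

[List [E [E id] * [E id]] :: [List [E id] :: [List [E var] :: [List [E var]]]]]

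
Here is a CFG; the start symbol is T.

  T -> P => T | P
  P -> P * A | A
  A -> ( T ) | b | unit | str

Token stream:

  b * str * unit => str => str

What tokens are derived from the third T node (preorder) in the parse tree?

str

[T [P [P [P [A b]] * [A str]] * [A unit]] => [T [P [A str]] => [T [P [A str]]]]]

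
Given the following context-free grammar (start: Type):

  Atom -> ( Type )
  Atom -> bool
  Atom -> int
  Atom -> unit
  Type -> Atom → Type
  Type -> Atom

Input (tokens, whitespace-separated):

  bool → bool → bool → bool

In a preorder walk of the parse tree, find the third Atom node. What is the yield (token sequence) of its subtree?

bool

[Type [Atom bool] → [Type [Atom bool] → [Type [Atom bool] → [Type [Atom bool]]]]]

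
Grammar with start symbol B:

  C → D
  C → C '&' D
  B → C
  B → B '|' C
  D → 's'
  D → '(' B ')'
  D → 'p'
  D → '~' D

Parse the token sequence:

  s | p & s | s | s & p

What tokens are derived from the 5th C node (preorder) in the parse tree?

s & p

[B [B [B [B [C [D s]]] | [C [C [D p]] & [D s]]] | [C [D s]]] | [C [C [D s]] & [D p]]]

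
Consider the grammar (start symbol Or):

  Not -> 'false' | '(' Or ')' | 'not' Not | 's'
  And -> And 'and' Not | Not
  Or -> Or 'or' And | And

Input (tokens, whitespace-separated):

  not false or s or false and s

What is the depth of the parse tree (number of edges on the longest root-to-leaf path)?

6

[Or [Or [Or [And [Not not [Not false]]]] or [And [Not s]]] or [And [And [Not false]] and [Not s]]]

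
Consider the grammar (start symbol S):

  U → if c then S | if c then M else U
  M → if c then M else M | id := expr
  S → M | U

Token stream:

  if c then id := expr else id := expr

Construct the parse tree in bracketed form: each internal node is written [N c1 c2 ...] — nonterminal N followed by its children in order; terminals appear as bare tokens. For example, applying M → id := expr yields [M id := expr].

S
M
if c then M else M
if c then id := expr else M
if c then id := expr else id := expr

[S [M if c then [M id := expr] else [M id := expr]]]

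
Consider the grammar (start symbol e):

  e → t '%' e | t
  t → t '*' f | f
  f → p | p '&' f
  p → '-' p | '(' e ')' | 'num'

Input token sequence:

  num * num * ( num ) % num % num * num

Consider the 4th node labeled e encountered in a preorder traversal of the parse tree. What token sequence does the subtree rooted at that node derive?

num * num

[e [t [t [t [f [p num]]] * [f [p num]]] * [f [p ( [e [t [f [p num]]]] )]]] % [e [t [f [p num]]] % [e [t [t [f [p num]]] * [f [p num]]]]]]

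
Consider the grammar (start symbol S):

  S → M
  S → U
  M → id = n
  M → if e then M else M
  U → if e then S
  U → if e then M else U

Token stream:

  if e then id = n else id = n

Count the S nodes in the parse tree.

1

[S [M if e then [M id = n] else [M id = n]]]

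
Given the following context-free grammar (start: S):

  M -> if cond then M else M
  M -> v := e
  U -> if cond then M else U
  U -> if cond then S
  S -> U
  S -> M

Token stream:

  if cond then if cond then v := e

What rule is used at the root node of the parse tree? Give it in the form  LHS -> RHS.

[S [U if cond then [S [U if cond then [S [M v := e]]]]]]

S -> U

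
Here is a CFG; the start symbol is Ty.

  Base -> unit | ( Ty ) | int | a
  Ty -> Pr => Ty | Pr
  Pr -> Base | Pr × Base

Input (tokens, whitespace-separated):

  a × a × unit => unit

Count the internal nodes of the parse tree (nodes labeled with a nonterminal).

10

[Ty [Pr [Pr [Pr [Base a]] × [Base a]] × [Base unit]] => [Ty [Pr [Base unit]]]]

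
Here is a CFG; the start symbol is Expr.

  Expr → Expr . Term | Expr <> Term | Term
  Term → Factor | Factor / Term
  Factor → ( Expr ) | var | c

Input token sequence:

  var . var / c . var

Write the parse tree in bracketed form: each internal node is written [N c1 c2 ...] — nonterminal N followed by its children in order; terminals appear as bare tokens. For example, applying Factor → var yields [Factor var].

[Expr [Expr [Expr [Term [Factor var]]] . [Term [Factor var] / [Term [Factor c]]]] . [Term [Factor var]]]

Expr
Expr . Term
Expr . Term . Term
Term . Term . Term
Factor . Term . Term
var . Term . Term
var . Factor / Term . Term
var . var / Term . Term
var . var / Factor . Term
var . var / c . Term
var . var / c . Factor
var . var / c . var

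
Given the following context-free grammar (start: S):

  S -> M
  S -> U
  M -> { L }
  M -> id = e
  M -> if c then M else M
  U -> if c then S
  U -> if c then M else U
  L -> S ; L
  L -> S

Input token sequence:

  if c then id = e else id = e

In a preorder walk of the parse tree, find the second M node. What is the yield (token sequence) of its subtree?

id = e

[S [M if c then [M id = e] else [M id = e]]]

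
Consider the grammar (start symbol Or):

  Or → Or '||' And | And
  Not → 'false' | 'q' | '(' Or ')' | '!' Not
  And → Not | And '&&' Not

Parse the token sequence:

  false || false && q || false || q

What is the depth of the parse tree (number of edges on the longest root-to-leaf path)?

6

[Or [Or [Or [Or [And [Not false]]] || [And [And [Not false]] && [Not q]]] || [And [Not false]]] || [And [Not q]]]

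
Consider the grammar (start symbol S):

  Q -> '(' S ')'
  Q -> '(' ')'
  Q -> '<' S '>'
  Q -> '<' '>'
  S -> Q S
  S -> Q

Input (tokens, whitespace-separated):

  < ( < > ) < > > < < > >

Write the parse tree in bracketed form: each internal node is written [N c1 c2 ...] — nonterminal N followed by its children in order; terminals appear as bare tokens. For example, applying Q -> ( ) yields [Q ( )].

[S [Q < [S [Q ( [S [Q < >]] )] [S [Q < >]]] >] [S [Q < [S [Q < >]] >]]]

S
Q S
< S > S
< Q S > S
< ( S ) S > S
< ( Q ) S > S
< ( < > ) S > S
< ( < > ) Q > S
< ( < > ) < > > S
< ( < > ) < > > Q
< ( < > ) < > > < S >
< ( < > ) < > > < Q >
< ( < > ) < > > < < > >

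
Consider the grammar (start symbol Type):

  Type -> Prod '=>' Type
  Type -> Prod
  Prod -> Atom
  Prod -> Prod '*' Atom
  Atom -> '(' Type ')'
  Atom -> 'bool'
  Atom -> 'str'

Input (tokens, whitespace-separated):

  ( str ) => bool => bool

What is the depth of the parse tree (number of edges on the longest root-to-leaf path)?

6

[Type [Prod [Atom ( [Type [Prod [Atom str]]] )]] => [Type [Prod [Atom bool]] => [Type [Prod [Atom bool]]]]]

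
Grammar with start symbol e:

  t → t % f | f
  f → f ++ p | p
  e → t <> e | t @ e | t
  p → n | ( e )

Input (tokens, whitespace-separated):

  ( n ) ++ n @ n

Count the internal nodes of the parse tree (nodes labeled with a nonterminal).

14

[e [t [f [f [p ( [e [t [f [p n]]]] )]] ++ [p n]]] @ [e [t [f [p n]]]]]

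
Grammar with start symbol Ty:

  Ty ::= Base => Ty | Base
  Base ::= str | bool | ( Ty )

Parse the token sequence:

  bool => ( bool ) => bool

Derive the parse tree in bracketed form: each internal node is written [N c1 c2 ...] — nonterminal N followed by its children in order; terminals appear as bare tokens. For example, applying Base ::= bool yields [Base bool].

[Ty [Base bool] => [Ty [Base ( [Ty [Base bool]] )] => [Ty [Base bool]]]]

Ty
Base => Ty
bool => Ty
bool => Base => Ty
bool => ( Ty ) => Ty
bool => ( Base ) => Ty
bool => ( bool ) => Ty
bool => ( bool ) => Base
bool => ( bool ) => bool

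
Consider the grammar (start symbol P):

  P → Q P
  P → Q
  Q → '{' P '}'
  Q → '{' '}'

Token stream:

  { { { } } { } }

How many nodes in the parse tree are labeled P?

4

[P [Q { [P [Q { [P [Q { }]] }] [P [Q { }]]] }]]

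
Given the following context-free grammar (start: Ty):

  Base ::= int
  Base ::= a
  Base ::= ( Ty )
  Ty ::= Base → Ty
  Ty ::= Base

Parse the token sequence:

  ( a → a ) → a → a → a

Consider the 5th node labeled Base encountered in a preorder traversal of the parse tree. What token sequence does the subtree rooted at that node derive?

a

[Ty [Base ( [Ty [Base a] → [Ty [Base a]]] )] → [Ty [Base a] → [Ty [Base a] → [Ty [Base a]]]]]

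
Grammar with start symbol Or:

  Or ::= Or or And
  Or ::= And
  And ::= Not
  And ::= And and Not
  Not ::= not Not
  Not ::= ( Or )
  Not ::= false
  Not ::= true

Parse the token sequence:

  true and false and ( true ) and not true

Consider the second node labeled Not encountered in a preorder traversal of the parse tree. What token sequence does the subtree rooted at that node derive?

false

[Or [And [And [And [And [Not true]] and [Not false]] and [Not ( [Or [And [Not true]]] )]] and [Not not [Not true]]]]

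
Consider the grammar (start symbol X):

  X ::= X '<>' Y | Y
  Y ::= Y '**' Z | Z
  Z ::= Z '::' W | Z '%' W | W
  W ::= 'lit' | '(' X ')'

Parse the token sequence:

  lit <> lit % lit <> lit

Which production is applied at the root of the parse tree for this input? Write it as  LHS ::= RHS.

X ::= X '<>' Y

[X [X [X [Y [Z [W lit]]]] <> [Y [Z [Z [W lit]] % [W lit]]]] <> [Y [Z [W lit]]]]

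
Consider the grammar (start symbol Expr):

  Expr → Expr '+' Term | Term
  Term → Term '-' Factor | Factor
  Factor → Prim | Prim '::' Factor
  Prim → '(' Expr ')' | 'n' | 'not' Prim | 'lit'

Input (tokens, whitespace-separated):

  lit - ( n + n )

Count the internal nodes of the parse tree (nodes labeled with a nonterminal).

15

[Expr [Term [Term [Factor [Prim lit]]] - [Factor [Prim ( [Expr [Expr [Term [Factor [Prim n]]]] + [Term [Factor [Prim n]]]] )]]]]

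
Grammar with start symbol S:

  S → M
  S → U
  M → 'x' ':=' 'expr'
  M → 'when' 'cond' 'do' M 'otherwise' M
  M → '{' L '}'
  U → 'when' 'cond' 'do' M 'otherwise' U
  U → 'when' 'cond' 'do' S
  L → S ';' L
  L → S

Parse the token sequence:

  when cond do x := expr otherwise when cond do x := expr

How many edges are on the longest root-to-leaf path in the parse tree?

[S [U when cond do [M x := expr] otherwise [U when cond do [S [M x := expr]]]]]

5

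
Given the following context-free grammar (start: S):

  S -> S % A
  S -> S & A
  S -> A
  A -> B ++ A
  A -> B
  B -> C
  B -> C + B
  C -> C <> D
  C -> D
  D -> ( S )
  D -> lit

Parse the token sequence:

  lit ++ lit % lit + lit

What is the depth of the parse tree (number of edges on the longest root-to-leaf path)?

[S [S [A [B [C [D lit]]] ++ [A [B [C [D lit]]]]]] % [A [B [C [D lit]] + [B [C [D lit]]]]]]

7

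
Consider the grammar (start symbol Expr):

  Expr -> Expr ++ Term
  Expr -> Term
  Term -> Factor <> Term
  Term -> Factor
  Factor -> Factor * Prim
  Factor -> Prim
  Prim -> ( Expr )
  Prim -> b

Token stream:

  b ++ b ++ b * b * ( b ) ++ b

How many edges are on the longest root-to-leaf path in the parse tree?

[Expr [Expr [Expr [Expr [Term [Factor [Prim b]]]] ++ [Term [Factor [Prim b]]]] ++ [Term [Factor [Factor [Factor [Prim b]] * [Prim b]] * [Prim ( [Expr [Term [Factor [Prim b]]]] )]]]] ++ [Term [Factor [Prim b]]]]

9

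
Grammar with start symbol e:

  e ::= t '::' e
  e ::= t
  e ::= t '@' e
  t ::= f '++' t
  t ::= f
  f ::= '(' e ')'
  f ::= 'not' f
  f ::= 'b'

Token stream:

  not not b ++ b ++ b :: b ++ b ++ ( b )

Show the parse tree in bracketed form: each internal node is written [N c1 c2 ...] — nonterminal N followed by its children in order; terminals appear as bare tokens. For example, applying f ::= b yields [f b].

[e [t [f not [f not [f b]]] ++ [t [f b] ++ [t [f b]]]] :: [e [t [f b] ++ [t [f b] ++ [t [f ( [e [t [f b]]] )]]]]]]

e
t :: e
f ++ t :: e
not f ++ t :: e
not not f ++ t :: e
not not b ++ t :: e
not not b ++ f ++ t :: e
not not b ++ b ++ t :: e
not not b ++ b ++ f :: e
not not b ++ b ++ b :: e
not not b ++ b ++ b :: t
not not b ++ b ++ b :: f ++ t
not not b ++ b ++ b :: b ++ t
not not b ++ b ++ b :: b ++ f ++ t
not not b ++ b ++ b :: b ++ b ++ t
not not b ++ b ++ b :: b ++ b ++ f
not not b ++ b ++ b :: b ++ b ++ ( e )
not not b ++ b ++ b :: b ++ b ++ ( t )
not not b ++ b ++ b :: b ++ b ++ ( f )
not not b ++ b ++ b :: b ++ b ++ ( b )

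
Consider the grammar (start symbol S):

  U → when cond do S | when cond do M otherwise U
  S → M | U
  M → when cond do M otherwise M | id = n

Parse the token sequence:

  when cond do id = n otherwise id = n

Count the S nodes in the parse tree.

1

[S [M when cond do [M id = n] otherwise [M id = n]]]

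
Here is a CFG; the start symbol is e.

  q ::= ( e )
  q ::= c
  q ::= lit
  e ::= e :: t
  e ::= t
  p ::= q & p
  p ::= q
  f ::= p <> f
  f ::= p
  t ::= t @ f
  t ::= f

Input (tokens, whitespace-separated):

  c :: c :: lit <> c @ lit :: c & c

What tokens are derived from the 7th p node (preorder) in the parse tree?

[e [e [e [e [t [f [p [q c]]]]] :: [t [f [p [q c]]]]] :: [t [t [f [p [q lit]] <> [f [p [q c]]]]] @ [f [p [q lit]]]]] :: [t [f [p [q c] & [p [q c]]]]]]

c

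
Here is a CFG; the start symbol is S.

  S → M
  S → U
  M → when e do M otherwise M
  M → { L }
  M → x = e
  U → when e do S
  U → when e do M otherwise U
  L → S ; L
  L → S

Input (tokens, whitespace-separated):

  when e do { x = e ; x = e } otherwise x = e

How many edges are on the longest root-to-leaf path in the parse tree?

7

[S [M when e do [M { [L [S [M x = e]] ; [L [S [M x = e]]]] }] otherwise [M x = e]]]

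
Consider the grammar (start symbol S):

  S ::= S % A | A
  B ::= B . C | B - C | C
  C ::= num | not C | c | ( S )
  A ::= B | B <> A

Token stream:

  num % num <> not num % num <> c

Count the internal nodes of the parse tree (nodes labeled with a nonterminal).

19

[S [S [S [A [B [C num]]]] % [A [B [C num]] <> [A [B [C not [C num]]]]]] % [A [B [C num]] <> [A [B [C c]]]]]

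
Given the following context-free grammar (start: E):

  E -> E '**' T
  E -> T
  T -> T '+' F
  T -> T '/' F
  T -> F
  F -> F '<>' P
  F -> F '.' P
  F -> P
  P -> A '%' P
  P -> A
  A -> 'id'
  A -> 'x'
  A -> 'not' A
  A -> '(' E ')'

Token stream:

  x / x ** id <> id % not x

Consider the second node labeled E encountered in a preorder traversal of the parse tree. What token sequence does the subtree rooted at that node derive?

[E [E [T [T [F [P [A x]]]] / [F [P [A x]]]]] ** [T [F [F [P [A id]]] <> [P [A id] % [P [A not [A x]]]]]]]

x / x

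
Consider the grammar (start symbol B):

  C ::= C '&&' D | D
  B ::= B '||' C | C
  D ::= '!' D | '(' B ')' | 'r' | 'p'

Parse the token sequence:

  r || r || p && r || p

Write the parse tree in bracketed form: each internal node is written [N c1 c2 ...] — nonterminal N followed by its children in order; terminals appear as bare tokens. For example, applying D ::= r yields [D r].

[B [B [B [B [C [D r]]] || [C [D r]]] || [C [C [D p]] && [D r]]] || [C [D p]]]

B
B || C
B || C || C
B || C || C || C
C || C || C || C
D || C || C || C
r || C || C || C
r || D || C || C
r || r || C || C
r || r || C && D || C
r || r || D && D || C
r || r || p && D || C
r || r || p && r || C
r || r || p && r || D
r || r || p && r || p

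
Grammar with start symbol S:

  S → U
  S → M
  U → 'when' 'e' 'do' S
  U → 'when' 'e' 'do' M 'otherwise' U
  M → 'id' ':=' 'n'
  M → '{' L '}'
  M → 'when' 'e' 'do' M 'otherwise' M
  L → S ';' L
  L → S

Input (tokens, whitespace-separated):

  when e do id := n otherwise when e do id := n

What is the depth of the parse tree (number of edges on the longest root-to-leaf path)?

5

[S [U when e do [M id := n] otherwise [U when e do [S [M id := n]]]]]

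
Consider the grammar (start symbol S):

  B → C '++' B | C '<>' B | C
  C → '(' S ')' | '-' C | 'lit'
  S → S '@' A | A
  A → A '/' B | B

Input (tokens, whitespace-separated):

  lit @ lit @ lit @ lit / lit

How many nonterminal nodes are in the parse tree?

19

[S [S [S [S [A [B [C lit]]]] @ [A [B [C lit]]]] @ [A [B [C lit]]]] @ [A [A [B [C lit]]] / [B [C lit]]]]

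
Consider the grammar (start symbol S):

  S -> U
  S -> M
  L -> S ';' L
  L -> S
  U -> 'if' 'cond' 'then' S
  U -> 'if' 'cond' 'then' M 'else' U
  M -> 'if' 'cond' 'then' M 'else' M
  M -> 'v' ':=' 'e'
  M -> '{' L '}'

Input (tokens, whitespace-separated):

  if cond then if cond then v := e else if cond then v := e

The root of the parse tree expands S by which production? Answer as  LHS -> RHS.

S -> U

[S [U if cond then [S [U if cond then [M v := e] else [U if cond then [S [M v := e]]]]]]]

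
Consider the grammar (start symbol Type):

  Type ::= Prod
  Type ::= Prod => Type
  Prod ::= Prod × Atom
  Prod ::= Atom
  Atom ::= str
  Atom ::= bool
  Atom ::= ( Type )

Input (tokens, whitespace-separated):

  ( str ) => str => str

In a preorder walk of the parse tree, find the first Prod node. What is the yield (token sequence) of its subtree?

[Type [Prod [Atom ( [Type [Prod [Atom str]]] )]] => [Type [Prod [Atom str]] => [Type [Prod [Atom str]]]]]

( str )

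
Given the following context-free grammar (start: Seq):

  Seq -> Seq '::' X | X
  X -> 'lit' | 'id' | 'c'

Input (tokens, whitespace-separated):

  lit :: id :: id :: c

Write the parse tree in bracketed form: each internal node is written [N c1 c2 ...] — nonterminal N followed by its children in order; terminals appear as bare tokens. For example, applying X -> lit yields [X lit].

Seq
Seq :: X
Seq :: X :: X
Seq :: X :: X :: X
X :: X :: X :: X
lit :: X :: X :: X
lit :: id :: X :: X
lit :: id :: id :: X
lit :: id :: id :: c

[Seq [Seq [Seq [Seq [X lit]] :: [X id]] :: [X id]] :: [X c]]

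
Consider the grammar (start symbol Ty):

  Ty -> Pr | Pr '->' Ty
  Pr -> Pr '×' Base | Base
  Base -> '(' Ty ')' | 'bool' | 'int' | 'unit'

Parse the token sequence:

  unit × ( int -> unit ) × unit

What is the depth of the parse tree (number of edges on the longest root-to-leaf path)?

8

[Ty [Pr [Pr [Pr [Base unit]] × [Base ( [Ty [Pr [Base int]] -> [Ty [Pr [Base unit]]]] )]] × [Base unit]]]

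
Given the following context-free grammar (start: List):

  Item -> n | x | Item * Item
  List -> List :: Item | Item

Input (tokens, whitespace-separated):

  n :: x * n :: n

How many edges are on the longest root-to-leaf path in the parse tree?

[List [List [List [Item n]] :: [Item [Item x] * [Item n]]] :: [Item n]]

4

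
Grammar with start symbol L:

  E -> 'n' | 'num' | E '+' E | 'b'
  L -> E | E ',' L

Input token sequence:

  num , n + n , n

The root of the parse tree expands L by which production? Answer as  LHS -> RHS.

L -> E ',' L

[L [E num] , [L [E [E n] + [E n]] , [L [E n]]]]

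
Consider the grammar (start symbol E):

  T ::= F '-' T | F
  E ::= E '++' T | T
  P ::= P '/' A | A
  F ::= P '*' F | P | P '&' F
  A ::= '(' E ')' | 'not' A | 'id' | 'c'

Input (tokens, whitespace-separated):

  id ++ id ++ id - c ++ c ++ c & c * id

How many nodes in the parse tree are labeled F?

[E [E [E [E [E [T [F [P [A id]]]]] ++ [T [F [P [A id]]]]] ++ [T [F [P [A id]]] - [T [F [P [A c]]]]]] ++ [T [F [P [A c]]]]] ++ [T [F [P [A c]] & [F [P [A c]] * [F [P [A id]]]]]]]

8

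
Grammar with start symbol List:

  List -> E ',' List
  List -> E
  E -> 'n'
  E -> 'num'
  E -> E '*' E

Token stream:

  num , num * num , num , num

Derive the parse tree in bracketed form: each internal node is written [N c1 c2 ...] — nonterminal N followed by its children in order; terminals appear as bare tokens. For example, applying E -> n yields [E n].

List
E , List
num , List
num , E , List
num , E * E , List
num , num * E , List
num , num * num , List
num , num * num , E , List
num , num * num , num , List
num , num * num , num , E
num , num * num , num , num

[List [E num] , [List [E [E num] * [E num]] , [List [E num] , [List [E num]]]]]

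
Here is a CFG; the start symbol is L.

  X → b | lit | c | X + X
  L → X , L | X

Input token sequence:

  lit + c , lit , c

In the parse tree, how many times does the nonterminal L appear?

[L [X [X lit] + [X c]] , [L [X lit] , [L [X c]]]]

3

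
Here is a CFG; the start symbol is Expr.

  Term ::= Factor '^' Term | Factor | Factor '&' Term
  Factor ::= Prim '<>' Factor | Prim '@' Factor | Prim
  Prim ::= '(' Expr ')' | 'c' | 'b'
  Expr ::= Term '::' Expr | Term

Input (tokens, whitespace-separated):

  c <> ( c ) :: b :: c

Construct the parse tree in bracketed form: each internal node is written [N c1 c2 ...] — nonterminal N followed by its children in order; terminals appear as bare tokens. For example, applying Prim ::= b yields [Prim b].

[Expr [Term [Factor [Prim c] <> [Factor [Prim ( [Expr [Term [Factor [Prim c]]]] )]]]] :: [Expr [Term [Factor [Prim b]]] :: [Expr [Term [Factor [Prim c]]]]]]

Expr
Term :: Expr
Factor :: Expr
Prim <> Factor :: Expr
c <> Factor :: Expr
c <> Prim :: Expr
c <> ( Expr ) :: Expr
c <> ( Term ) :: Expr
c <> ( Factor ) :: Expr
c <> ( Prim ) :: Expr
c <> ( c ) :: Expr
c <> ( c ) :: Term :: Expr
c <> ( c ) :: Factor :: Expr
c <> ( c ) :: Prim :: Expr
c <> ( c ) :: b :: Expr
c <> ( c ) :: b :: Term
c <> ( c ) :: b :: Factor
c <> ( c ) :: b :: Prim
c <> ( c ) :: b :: c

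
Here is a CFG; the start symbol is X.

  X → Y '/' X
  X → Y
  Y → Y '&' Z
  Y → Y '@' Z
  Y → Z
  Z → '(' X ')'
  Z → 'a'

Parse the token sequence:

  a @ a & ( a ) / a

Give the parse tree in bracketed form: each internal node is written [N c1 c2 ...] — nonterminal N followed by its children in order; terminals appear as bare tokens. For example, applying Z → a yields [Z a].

X
Y / X
Y & Z / X
Y @ Z & Z / X
Z @ Z & Z / X
a @ Z & Z / X
a @ a & Z / X
a @ a & ( X ) / X
a @ a & ( Y ) / X
a @ a & ( Z ) / X
a @ a & ( a ) / X
a @ a & ( a ) / Y
a @ a & ( a ) / Z
a @ a & ( a ) / a

[X [Y [Y [Y [Z a]] @ [Z a]] & [Z ( [X [Y [Z a]]] )]] / [X [Y [Z a]]]]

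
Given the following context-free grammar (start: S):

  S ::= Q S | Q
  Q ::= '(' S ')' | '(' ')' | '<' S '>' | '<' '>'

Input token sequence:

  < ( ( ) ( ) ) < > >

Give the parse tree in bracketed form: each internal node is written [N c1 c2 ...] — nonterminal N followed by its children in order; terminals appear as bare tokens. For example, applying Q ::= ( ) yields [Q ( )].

[S [Q < [S [Q ( [S [Q ( )] [S [Q ( )]]] )] [S [Q < >]]] >]]

S
Q
< S >
< Q S >
< ( S ) S >
< ( Q S ) S >
< ( ( ) S ) S >
< ( ( ) Q ) S >
< ( ( ) ( ) ) S >
< ( ( ) ( ) ) Q >
< ( ( ) ( ) ) < > >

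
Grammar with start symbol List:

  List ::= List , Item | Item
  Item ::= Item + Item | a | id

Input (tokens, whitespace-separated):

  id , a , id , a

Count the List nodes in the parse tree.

[List [List [List [List [Item id]] , [Item a]] , [Item id]] , [Item a]]

4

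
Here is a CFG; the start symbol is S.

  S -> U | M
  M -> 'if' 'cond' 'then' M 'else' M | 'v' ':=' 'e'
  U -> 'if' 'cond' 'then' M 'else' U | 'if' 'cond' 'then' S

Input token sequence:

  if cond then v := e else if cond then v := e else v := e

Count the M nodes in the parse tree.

[S [M if cond then [M v := e] else [M if cond then [M v := e] else [M v := e]]]]

5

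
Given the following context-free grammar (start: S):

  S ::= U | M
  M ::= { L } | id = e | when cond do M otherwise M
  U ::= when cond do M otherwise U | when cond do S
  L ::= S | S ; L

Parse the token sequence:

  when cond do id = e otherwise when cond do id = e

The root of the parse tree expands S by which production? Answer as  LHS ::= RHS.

S ::= U

[S [U when cond do [M id = e] otherwise [U when cond do [S [M id = e]]]]]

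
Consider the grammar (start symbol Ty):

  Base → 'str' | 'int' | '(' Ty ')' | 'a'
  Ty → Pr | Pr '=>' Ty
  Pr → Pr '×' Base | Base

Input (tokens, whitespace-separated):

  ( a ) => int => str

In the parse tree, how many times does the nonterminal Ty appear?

4

[Ty [Pr [Base ( [Ty [Pr [Base a]]] )]] => [Ty [Pr [Base int]] => [Ty [Pr [Base str]]]]]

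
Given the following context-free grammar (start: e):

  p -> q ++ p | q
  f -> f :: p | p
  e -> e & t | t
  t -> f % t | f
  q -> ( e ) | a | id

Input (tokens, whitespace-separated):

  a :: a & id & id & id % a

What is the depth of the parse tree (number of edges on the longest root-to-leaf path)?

[e [e [e [e [t [f [f [p [q a]]] :: [p [q a]]]]] & [t [f [p [q id]]]]] & [t [f [p [q id]]]]] & [t [f [p [q id]]] % [t [f [p [q a]]]]]]

9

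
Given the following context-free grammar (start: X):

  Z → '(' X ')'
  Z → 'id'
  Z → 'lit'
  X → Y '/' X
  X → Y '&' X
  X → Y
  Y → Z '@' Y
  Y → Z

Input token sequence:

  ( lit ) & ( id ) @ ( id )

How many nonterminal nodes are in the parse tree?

[X [Y [Z ( [X [Y [Z lit]]] )]] & [X [Y [Z ( [X [Y [Z id]]] )] @ [Y [Z ( [X [Y [Z id]]] )]]]]]

17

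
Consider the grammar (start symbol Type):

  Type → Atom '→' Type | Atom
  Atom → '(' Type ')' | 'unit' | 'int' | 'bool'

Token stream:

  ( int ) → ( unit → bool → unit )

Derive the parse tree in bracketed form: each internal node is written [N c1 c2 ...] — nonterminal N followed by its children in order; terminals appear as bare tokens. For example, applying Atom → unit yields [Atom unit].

[Type [Atom ( [Type [Atom int]] )] → [Type [Atom ( [Type [Atom unit] → [Type [Atom bool] → [Type [Atom unit]]]] )]]]

Type
Atom → Type
( Type ) → Type
( Atom ) → Type
( int ) → Type
( int ) → Atom
( int ) → ( Type )
( int ) → ( Atom → Type )
( int ) → ( unit → Type )
( int ) → ( unit → Atom → Type )
( int ) → ( unit → bool → Type )
( int ) → ( unit → bool → Atom )
( int ) → ( unit → bool → unit )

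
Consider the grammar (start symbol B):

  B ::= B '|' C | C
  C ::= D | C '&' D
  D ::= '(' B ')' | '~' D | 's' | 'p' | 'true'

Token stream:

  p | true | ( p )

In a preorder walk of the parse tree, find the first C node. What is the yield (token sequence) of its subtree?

p

[B [B [B [C [D p]]] | [C [D true]]] | [C [D ( [B [C [D p]]] )]]]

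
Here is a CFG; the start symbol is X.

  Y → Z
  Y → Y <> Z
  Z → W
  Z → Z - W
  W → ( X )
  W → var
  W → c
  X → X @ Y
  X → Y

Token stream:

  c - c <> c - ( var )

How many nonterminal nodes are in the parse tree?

[X [Y [Y [Z [Z [W c]] - [W c]]] <> [Z [Z [W c]] - [W ( [X [Y [Z [W var]]]] )]]]]

15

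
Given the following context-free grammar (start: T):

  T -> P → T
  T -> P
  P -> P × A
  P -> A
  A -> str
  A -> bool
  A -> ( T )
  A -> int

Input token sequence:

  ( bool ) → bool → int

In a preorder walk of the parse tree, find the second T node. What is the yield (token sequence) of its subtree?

bool

[T [P [A ( [T [P [A bool]]] )]] → [T [P [A bool]] → [T [P [A int]]]]]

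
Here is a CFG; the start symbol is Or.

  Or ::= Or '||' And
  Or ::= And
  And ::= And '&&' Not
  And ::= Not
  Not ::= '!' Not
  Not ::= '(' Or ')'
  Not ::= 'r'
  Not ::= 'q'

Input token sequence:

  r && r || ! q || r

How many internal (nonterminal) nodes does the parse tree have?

[Or [Or [Or [And [And [Not r]] && [Not r]]] || [And [Not ! [Not q]]]] || [And [Not r]]]

12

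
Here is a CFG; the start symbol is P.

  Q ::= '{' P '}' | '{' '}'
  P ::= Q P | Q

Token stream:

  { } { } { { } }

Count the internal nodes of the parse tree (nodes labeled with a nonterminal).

8

[P [Q { }] [P [Q { }] [P [Q { [P [Q { }]] }]]]]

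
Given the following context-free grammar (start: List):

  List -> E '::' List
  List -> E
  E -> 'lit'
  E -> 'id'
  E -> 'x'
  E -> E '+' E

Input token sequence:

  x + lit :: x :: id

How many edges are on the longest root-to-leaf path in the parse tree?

4

[List [E [E x] + [E lit]] :: [List [E x] :: [List [E id]]]]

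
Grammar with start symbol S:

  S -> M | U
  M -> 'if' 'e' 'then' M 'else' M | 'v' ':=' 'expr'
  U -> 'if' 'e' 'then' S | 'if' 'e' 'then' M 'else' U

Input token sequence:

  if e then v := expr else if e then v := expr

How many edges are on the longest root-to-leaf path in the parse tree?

5

[S [U if e then [M v := expr] else [U if e then [S [M v := expr]]]]]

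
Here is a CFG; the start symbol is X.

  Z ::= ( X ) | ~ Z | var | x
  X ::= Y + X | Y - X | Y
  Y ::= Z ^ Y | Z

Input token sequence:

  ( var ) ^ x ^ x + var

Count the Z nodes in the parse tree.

5

[X [Y [Z ( [X [Y [Z var]]] )] ^ [Y [Z x] ^ [Y [Z x]]]] + [X [Y [Z var]]]]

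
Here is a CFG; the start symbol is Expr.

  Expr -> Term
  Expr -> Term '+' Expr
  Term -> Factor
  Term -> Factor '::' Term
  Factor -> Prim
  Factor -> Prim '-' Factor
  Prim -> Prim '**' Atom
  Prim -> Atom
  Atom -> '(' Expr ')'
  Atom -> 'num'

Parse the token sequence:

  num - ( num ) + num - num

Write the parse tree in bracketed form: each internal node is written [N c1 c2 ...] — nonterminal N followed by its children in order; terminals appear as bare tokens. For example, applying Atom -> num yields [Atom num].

[Expr [Term [Factor [Prim [Atom num]] - [Factor [Prim [Atom ( [Expr [Term [Factor [Prim [Atom num]]]]] )]]]]] + [Expr [Term [Factor [Prim [Atom num]] - [Factor [Prim [Atom num]]]]]]]

Expr
Term + Expr
Factor + Expr
Prim - Factor + Expr
Atom - Factor + Expr
num - Factor + Expr
num - Prim + Expr
num - Atom + Expr
num - ( Expr ) + Expr
num - ( Term ) + Expr
num - ( Factor ) + Expr
num - ( Prim ) + Expr
num - ( Atom ) + Expr
num - ( num ) + Expr
num - ( num ) + Term
num - ( num ) + Factor
num - ( num ) + Prim - Factor
num - ( num ) + Atom - Factor
num - ( num ) + num - Factor
num - ( num ) + num - Prim
num - ( num ) + num - Atom
num - ( num ) + num - num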